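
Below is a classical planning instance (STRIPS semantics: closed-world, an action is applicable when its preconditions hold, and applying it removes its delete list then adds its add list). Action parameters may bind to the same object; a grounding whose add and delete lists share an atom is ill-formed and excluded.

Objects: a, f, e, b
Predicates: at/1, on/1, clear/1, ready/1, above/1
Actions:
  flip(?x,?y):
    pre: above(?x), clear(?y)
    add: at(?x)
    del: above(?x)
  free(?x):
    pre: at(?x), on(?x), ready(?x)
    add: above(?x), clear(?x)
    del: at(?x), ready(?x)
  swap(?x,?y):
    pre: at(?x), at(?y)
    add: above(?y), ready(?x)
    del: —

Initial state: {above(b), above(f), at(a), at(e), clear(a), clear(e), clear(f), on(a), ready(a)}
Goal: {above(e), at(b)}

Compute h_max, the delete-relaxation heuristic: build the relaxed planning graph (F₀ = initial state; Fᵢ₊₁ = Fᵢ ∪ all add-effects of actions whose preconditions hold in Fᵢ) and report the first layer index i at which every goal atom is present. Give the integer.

1

F0 = init (9 atoms)
F1 = F0 ∪ {above(a), above(e), at(b), at(f), ready(e)}  (14 atoms)
goal ⊆ F1  ⇒  h_max = 1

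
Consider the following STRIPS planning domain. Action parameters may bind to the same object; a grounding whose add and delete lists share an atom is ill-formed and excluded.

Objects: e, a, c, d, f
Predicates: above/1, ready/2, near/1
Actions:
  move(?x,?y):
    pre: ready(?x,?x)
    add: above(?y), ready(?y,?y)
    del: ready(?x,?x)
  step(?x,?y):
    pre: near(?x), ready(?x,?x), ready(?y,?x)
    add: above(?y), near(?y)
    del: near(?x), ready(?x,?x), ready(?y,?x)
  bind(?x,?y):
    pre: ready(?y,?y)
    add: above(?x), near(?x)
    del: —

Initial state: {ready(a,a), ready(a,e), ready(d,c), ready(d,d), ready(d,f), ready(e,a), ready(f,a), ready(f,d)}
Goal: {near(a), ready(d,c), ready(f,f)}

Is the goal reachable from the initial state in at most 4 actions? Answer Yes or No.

Yes

1. move(a,f)  →  {above(f), ready(a,e), ready(d,c), ready(d,d), ready(d,f), ready(e,a), ready(f,a), ready(f,d), ready(f,f)}
2. bind(a,d)  →  {above(a), above(f), near(a), ready(a,e), ready(d,c), ready(d,d), ready(d,f), ready(e,a), ready(f,a), ready(f,d), ready(f,f)}
optimal plan length = 2; 2 ≤ 4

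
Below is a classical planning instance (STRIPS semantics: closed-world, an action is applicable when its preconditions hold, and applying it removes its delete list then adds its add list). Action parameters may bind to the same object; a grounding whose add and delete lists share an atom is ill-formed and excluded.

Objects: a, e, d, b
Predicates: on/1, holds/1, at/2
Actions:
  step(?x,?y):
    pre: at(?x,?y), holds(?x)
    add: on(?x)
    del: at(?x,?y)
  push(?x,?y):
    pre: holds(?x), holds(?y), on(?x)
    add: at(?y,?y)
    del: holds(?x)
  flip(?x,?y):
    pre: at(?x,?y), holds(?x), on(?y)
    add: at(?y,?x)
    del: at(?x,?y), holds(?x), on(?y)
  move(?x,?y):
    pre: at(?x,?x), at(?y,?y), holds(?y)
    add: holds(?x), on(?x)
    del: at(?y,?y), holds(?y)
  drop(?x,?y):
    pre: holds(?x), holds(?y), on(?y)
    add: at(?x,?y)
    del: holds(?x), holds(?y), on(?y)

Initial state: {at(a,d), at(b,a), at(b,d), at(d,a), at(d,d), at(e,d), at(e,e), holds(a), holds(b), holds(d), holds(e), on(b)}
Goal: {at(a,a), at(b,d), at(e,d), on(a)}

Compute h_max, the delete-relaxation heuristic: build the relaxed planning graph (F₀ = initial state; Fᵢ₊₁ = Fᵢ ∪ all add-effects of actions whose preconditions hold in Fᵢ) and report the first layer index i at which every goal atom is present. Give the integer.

F0 = init (12 atoms)
F1 = F0 ∪ {at(a,a), at(a,b), at(b,b), at(d,b), at(e,b), on(a), on(d), on(e)}  (20 atoms)
goal ⊆ F1  ⇒  h_max = 1

1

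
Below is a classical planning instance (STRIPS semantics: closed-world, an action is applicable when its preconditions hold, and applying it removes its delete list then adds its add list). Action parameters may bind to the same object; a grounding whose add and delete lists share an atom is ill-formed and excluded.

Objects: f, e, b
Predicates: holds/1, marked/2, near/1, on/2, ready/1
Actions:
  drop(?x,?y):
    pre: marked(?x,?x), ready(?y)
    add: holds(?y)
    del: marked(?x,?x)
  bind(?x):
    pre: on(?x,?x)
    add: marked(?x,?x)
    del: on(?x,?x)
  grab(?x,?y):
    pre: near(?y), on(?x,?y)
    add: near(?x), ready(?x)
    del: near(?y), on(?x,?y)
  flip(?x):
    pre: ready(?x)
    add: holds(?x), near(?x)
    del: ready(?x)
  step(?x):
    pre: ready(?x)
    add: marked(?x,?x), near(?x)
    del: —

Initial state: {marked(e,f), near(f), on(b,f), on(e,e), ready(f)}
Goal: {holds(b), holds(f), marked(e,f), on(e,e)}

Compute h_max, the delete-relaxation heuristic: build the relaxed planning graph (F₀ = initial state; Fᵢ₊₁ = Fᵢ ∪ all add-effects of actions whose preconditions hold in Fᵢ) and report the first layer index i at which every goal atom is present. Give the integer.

2

F0 = init (5 atoms)
F1 = F0 ∪ {holds(f), marked(e,e), marked(f,f), near(b), ready(b)}  (10 atoms)
F2 = F1 ∪ {holds(b), marked(b,b)}  (12 atoms)
goal ⊆ F2  ⇒  h_max = 2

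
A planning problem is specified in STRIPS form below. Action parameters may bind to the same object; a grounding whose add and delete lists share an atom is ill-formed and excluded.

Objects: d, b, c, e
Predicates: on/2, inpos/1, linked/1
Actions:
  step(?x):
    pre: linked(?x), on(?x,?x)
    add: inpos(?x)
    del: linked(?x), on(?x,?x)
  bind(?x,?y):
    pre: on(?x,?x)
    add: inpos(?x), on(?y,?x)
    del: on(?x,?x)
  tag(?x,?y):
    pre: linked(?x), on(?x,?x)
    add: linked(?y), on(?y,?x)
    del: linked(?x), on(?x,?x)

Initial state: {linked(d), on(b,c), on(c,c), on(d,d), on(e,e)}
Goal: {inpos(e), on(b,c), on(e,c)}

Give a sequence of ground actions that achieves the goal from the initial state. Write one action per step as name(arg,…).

1. bind(c,e)  →  {inpos(c), linked(d), on(b,c), on(d,d), on(e,c), on(e,e)}
2. bind(e,d)  →  {inpos(c), inpos(e), linked(d), on(b,c), on(d,d), on(d,e), on(e,c)}

bind(c,e); bind(e,d)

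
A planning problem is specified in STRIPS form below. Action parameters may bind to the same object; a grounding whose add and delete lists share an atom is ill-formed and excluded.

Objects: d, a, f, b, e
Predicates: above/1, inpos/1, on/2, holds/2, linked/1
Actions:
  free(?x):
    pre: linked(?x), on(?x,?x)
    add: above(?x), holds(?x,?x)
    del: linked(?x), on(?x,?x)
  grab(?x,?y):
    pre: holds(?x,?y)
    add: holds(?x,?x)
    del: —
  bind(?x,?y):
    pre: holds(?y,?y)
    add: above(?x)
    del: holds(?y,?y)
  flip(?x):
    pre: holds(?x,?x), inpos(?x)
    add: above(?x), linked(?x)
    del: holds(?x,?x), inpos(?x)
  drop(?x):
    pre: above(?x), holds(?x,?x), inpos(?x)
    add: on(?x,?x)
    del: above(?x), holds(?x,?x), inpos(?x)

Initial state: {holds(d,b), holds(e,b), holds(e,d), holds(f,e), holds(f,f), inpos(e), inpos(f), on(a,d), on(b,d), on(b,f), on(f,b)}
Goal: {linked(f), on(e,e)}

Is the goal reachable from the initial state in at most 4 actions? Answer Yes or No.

No

1. grab(d,b)  →  {holds(d,b), holds(d,d), holds(e,b), holds(e,d), holds(f,e), holds(f,f), inpos(e), inpos(f), on(a,d), on(b,d), on(b,f), on(f,b)}
2. grab(e,d)  →  {holds(d,b), holds(d,d), holds(e,b), holds(e,d), holds(e,e), holds(f,e), holds(f,f), inpos(e), inpos(f), on(a,d), on(b,d), on(b,f), on(f,b)}
3. bind(e,d)  →  {above(e), holds(d,b), holds(e,b), holds(e,d), holds(e,e), holds(f,e), holds(f,f), inpos(e), inpos(f), on(a,d), on(b,d), on(b,f), on(f,b)}
4. flip(f)  →  {above(e), above(f), holds(d,b), holds(e,b), holds(e,d), holds(e,e), holds(f,e), inpos(e), linked(f), on(a,d), on(b,d), on(b,f), on(f,b)}
5. drop(e)  →  {above(f), holds(d,b), holds(e,b), holds(e,d), holds(f,e), linked(f), on(a,d), on(b,d), on(b,f), on(e,e), on(f,b)}
optimal plan length = 5; 5 > 4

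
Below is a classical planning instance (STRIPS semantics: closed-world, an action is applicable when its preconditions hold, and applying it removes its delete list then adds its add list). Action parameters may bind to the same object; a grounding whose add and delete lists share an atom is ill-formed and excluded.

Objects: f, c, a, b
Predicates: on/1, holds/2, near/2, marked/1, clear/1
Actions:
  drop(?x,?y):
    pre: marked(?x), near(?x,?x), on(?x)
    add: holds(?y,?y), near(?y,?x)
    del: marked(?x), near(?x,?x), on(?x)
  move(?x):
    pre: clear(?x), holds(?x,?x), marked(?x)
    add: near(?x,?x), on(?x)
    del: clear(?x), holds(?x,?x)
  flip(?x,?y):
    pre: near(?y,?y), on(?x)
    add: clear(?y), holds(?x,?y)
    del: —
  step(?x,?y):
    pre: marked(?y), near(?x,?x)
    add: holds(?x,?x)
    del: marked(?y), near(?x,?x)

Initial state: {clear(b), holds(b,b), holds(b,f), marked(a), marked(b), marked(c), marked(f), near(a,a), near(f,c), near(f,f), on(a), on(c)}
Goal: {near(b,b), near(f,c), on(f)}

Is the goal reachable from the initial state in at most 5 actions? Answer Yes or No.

1. drop(a,f)  →  {clear(b), holds(b,b), holds(b,f), holds(f,f), marked(b), marked(c), marked(f), near(f,a), near(f,c), near(f,f), on(c)}
2. move(b)  →  {holds(b,f), holds(f,f), marked(b), marked(c), marked(f), near(b,b), near(f,a), near(f,c), near(f,f), on(b), on(c)}
3. flip(c,f)  →  {clear(f), holds(b,f), holds(c,f), holds(f,f), marked(b), marked(c), marked(f), near(b,b), near(f,a), near(f,c), near(f,f), on(b), on(c)}
4. move(f)  →  {holds(b,f), holds(c,f), marked(b), marked(c), marked(f), near(b,b), near(f,a), near(f,c), near(f,f), on(b), on(c), on(f)}
optimal plan length = 4; 4 ≤ 5

Yes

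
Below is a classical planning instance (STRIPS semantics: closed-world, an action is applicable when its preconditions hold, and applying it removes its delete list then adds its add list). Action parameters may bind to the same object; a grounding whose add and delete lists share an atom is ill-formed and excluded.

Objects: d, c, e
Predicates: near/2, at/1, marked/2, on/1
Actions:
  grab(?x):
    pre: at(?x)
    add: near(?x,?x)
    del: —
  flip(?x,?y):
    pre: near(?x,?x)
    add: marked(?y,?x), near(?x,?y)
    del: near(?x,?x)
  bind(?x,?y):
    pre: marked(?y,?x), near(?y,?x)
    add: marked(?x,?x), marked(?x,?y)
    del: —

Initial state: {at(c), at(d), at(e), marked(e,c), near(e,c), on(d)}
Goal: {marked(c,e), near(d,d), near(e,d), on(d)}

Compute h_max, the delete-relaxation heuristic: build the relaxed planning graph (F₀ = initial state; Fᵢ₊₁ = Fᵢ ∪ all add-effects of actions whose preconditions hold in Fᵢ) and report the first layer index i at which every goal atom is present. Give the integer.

2

F0 = init (6 atoms)
F1 = F0 ∪ {marked(c,c), marked(c,e), near(c,c), near(d,d), near(e,e)}  (11 atoms)
F2 = F1 ∪ {marked(c,d), marked(d,c), marked(d,e), marked(e,d), near(c,d), near(c,e), near(d,c), near(d,e), near(e,d)}  (20 atoms)
goal ⊆ F2  ⇒  h_max = 2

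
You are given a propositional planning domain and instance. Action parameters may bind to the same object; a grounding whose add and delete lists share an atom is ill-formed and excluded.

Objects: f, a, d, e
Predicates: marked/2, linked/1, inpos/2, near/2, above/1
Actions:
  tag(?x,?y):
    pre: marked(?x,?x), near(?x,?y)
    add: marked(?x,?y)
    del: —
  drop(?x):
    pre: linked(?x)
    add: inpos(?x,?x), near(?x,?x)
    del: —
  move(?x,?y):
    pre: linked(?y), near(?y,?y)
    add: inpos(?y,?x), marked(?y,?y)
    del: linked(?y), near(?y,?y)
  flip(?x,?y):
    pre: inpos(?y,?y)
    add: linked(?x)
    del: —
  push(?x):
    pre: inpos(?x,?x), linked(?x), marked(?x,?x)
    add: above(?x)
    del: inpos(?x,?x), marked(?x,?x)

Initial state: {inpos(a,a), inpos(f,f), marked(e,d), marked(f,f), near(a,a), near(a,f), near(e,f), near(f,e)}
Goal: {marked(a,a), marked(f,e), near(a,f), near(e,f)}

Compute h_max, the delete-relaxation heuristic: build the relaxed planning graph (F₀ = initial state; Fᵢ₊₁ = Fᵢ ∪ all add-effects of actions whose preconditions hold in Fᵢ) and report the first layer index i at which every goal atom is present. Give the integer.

F0 = init (8 atoms)
F1 = F0 ∪ {linked(a), linked(d), linked(e), linked(f), marked(f,e)}  (13 atoms)
F2 = F1 ∪ {above(f), inpos(a,d), inpos(a,e), inpos(a,f), inpos(d,d), inpos(e,e), marked(a,a), near(d,d), near(e,e), near(f,f)}  (23 atoms)
goal ⊆ F2  ⇒  h_max = 2

2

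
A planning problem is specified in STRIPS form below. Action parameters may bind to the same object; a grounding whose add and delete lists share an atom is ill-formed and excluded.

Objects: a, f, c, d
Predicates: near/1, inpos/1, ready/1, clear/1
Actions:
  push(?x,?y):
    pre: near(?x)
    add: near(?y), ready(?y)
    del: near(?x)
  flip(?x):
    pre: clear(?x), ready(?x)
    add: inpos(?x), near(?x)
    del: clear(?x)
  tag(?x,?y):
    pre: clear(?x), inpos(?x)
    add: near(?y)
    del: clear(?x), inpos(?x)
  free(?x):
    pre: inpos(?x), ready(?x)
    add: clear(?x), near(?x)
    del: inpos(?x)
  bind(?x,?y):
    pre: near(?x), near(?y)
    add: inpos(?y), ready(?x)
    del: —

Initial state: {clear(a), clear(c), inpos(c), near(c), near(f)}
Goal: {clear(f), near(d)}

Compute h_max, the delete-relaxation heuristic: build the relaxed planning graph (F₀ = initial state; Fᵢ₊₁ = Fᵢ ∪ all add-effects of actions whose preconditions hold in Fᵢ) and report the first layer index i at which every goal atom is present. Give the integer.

2

F0 = init (5 atoms)
F1 = F0 ∪ {inpos(f), near(a), near(d), ready(a), ready(c), ready(d), ready(f)}  (12 atoms)
F2 = F1 ∪ {clear(f), inpos(a), inpos(d)}  (15 atoms)
goal ⊆ F2  ⇒  h_max = 2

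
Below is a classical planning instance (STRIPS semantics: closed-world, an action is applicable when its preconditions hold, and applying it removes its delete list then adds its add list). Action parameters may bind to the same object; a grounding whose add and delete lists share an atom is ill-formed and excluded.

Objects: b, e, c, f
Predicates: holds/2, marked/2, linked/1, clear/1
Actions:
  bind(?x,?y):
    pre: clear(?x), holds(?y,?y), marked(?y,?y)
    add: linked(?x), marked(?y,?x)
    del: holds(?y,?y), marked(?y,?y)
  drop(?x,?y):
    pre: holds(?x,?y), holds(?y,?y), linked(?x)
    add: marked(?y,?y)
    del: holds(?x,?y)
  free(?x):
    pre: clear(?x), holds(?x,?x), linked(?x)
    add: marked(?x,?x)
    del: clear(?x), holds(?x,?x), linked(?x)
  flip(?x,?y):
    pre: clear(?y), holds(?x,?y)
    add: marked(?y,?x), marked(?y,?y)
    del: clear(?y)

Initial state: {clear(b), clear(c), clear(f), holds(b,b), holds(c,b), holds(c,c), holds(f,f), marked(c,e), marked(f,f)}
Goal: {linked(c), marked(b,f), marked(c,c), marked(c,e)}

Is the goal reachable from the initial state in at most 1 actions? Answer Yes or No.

No

1. bind(c,f)  →  {clear(b), clear(c), clear(f), holds(b,b), holds(c,b), holds(c,c), linked(c), marked(c,e), marked(f,c)}
2. drop(c,b)  →  {clear(b), clear(c), clear(f), holds(b,b), holds(c,c), linked(c), marked(b,b), marked(c,e), marked(f,c)}
3. bind(f,b)  →  {clear(b), clear(c), clear(f), holds(c,c), linked(c), linked(f), marked(b,f), marked(c,e), marked(f,c)}
4. drop(c,c)  →  {clear(b), clear(c), clear(f), linked(c), linked(f), marked(b,f), marked(c,c), marked(c,e), marked(f,c)}
optimal plan length = 4; 4 > 1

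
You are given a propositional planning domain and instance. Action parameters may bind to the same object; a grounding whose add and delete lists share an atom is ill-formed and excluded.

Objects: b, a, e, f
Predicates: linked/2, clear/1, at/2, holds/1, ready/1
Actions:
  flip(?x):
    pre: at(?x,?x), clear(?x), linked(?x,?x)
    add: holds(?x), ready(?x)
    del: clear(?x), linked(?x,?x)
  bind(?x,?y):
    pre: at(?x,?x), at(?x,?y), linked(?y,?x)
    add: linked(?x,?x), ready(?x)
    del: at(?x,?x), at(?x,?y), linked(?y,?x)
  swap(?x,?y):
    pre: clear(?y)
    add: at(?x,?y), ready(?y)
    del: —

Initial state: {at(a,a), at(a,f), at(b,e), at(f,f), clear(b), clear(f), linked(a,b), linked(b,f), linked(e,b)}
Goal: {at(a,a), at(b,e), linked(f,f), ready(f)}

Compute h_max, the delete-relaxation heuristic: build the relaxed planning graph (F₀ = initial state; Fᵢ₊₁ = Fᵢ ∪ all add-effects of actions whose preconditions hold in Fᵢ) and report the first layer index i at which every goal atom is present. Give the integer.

2

F0 = init (9 atoms)
F1 = F0 ∪ {at(a,b), at(b,b), at(b,f), at(e,b), at(e,f), at(f,b), ready(b), ready(f)}  (17 atoms)
F2 = F1 ∪ {linked(b,b), linked(f,f)}  (19 atoms)
goal ⊆ F2  ⇒  h_max = 2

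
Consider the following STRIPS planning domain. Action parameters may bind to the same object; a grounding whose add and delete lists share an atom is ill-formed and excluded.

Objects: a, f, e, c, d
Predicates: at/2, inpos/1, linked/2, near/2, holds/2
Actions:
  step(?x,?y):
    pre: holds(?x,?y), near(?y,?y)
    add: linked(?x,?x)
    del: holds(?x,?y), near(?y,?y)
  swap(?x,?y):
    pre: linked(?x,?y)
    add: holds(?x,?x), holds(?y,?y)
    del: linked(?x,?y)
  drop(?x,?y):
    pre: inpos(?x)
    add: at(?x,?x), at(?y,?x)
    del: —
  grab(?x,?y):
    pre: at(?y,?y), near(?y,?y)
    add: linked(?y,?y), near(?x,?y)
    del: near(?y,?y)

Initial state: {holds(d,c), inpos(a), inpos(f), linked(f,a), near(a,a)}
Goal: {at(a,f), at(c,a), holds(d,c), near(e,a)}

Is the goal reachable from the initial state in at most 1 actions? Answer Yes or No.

1. drop(a,c)  →  {at(a,a), at(c,a), holds(d,c), inpos(a), inpos(f), linked(f,a), near(a,a)}
2. drop(f,a)  →  {at(a,a), at(a,f), at(c,a), at(f,f), holds(d,c), inpos(a), inpos(f), linked(f,a), near(a,a)}
3. grab(e,a)  →  {at(a,a), at(a,f), at(c,a), at(f,f), holds(d,c), inpos(a), inpos(f), linked(a,a), linked(f,a), near(e,a)}
optimal plan length = 3; 3 > 1

No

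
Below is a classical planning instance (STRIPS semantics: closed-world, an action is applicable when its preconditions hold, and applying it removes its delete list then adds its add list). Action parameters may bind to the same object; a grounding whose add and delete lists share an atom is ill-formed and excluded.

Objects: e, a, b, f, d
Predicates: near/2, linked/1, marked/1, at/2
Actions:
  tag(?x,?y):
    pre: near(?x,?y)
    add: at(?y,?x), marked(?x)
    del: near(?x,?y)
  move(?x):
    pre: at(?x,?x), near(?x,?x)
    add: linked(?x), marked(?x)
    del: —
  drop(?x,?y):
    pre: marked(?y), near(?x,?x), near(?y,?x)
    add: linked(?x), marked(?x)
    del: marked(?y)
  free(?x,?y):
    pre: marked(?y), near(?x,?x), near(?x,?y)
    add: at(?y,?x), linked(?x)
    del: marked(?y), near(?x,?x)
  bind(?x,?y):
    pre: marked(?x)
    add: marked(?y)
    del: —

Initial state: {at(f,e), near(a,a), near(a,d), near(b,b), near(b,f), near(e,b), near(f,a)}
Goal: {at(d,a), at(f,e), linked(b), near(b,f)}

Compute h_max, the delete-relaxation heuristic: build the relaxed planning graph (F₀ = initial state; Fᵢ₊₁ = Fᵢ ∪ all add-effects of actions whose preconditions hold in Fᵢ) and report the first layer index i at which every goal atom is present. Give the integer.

2

F0 = init (7 atoms)
F1 = F0 ∪ {at(a,a), at(a,f), at(b,b), at(b,e), at(d,a), at(f,b), marked(a), marked(b), marked(e), marked(f)}  (17 atoms)
F2 = F1 ∪ {linked(a), linked(b), marked(d)}  (20 atoms)
goal ⊆ F2  ⇒  h_max = 2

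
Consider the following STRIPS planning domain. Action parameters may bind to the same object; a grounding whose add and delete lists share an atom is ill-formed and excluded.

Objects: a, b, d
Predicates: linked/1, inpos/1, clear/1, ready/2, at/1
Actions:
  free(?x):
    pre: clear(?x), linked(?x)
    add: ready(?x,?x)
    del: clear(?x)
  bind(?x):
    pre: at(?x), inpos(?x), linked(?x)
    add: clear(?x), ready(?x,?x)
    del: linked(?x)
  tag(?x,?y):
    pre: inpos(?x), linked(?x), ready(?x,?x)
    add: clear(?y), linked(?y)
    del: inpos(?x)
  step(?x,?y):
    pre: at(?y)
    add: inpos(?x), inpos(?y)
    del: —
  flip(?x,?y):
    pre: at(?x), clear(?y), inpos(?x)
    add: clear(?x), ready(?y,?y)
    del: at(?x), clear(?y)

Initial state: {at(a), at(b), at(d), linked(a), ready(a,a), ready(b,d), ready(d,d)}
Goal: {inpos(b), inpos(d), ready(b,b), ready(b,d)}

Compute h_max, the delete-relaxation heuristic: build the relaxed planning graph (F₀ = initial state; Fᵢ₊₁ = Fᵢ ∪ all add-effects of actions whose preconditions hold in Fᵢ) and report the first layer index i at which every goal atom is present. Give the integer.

3

F0 = init (7 atoms)
F1 = F0 ∪ {inpos(a), inpos(b), inpos(d)}  (10 atoms)
F2 = F1 ∪ {clear(a), clear(b), clear(d), linked(b), linked(d)}  (15 atoms)
F3 = F2 ∪ {ready(b,b)}  (16 atoms)
goal ⊆ F3  ⇒  h_max = 3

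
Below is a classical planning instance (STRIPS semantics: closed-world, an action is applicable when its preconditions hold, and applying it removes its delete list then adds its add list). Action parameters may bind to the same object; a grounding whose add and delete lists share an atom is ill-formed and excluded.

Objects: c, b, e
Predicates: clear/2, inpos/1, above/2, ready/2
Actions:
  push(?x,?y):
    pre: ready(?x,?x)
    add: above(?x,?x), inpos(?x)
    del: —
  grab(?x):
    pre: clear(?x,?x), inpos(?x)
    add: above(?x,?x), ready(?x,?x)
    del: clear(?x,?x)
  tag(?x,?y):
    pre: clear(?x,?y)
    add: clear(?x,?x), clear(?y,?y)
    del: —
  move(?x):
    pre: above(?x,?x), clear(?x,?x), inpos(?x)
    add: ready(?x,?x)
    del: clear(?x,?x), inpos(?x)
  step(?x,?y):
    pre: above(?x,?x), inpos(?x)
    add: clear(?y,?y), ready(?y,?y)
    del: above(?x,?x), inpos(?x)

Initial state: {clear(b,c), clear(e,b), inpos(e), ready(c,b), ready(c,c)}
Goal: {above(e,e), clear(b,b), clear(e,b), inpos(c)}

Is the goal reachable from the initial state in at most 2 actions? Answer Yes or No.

No

1. push(c,c)  →  {above(c,c), clear(b,c), clear(e,b), inpos(c), inpos(e), ready(c,b), ready(c,c)}
2. tag(e,b)  →  {above(c,c), clear(b,b), clear(b,c), clear(e,b), clear(e,e), inpos(c), inpos(e), ready(c,b), ready(c,c)}
3. grab(e)  →  {above(c,c), above(e,e), clear(b,b), clear(b,c), clear(e,b), inpos(c), inpos(e), ready(c,b), ready(c,c), ready(e,e)}
optimal plan length = 3; 3 > 2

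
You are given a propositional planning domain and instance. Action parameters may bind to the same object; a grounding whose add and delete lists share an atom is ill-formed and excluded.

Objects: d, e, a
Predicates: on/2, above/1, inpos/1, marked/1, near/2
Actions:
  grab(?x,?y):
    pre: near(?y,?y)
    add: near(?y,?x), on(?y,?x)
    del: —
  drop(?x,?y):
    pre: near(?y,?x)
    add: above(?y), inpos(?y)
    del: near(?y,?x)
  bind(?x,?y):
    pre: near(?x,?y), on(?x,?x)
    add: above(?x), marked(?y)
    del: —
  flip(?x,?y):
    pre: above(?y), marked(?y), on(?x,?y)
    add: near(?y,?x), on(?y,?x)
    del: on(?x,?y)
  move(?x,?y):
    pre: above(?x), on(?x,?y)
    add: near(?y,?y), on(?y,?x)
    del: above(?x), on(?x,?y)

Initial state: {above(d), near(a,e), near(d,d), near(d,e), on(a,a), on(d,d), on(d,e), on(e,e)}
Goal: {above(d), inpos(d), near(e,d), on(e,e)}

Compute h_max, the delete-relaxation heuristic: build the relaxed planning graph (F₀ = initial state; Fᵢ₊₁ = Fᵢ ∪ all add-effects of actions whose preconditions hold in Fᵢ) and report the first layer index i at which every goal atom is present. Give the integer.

F0 = init (8 atoms)
F1 = F0 ∪ {above(a), inpos(a), inpos(d), marked(d), marked(e), near(d,a), near(e,e), on(d,a), on(e,d)}  (17 atoms)
F2 = F1 ∪ {above(e), inpos(e), marked(a), near(a,a), near(e,a), near(e,d), on(a,d), on(e,a)}  (25 atoms)
goal ⊆ F2  ⇒  h_max = 2

2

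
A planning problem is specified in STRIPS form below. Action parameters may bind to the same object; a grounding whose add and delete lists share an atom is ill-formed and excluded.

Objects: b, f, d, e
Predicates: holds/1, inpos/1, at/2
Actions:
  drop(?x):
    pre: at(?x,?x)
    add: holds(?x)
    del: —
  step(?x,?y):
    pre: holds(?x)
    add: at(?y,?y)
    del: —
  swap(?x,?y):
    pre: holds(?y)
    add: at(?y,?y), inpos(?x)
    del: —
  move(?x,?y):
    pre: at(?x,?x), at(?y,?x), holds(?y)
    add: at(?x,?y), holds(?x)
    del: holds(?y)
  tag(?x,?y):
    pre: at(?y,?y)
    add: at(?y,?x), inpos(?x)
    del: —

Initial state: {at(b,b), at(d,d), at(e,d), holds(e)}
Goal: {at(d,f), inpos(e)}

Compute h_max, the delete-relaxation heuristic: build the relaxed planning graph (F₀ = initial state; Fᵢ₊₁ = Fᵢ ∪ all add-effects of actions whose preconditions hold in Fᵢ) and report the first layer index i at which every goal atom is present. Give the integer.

1

F0 = init (4 atoms)
F1 = F0 ∪ {at(b,d), at(b,e), at(b,f), at(d,b), at(d,e), at(d,f), at(e,e), at(f,f), holds(b), holds(d), inpos(b), inpos(d), inpos(e), inpos(f)}  (18 atoms)
goal ⊆ F1  ⇒  h_max = 1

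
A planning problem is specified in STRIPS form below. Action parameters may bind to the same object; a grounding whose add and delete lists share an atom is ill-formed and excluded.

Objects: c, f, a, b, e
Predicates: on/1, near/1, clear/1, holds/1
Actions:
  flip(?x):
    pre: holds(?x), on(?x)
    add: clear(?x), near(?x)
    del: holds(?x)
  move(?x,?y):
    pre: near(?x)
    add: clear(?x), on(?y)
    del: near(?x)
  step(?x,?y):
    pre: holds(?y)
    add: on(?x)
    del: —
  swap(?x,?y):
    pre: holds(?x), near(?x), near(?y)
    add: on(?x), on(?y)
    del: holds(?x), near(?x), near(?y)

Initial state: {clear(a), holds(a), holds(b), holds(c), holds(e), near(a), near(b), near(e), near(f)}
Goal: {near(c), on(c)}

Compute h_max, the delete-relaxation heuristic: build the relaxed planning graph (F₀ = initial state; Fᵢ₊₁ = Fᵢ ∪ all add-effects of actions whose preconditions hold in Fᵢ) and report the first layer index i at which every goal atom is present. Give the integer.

2

F0 = init (9 atoms)
F1 = F0 ∪ {clear(b), clear(e), clear(f), on(a), on(b), on(c), on(e), on(f)}  (17 atoms)
F2 = F1 ∪ {clear(c), near(c)}  (19 atoms)
goal ⊆ F2  ⇒  h_max = 2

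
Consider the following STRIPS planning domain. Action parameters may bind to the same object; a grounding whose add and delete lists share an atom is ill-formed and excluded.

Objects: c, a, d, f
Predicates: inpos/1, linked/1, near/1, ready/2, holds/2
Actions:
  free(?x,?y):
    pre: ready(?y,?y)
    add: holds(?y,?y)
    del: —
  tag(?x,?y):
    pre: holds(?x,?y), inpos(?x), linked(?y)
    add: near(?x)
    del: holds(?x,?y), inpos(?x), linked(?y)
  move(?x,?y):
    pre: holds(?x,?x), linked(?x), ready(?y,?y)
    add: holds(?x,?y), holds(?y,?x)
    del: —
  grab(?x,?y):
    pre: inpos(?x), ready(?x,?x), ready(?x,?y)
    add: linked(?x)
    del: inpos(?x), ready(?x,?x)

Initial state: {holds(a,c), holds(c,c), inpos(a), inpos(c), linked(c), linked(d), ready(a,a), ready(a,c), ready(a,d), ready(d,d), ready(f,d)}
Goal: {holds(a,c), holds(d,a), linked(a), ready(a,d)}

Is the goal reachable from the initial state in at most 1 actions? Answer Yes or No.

1. free(c,a)  →  {holds(a,a), holds(a,c), holds(c,c), inpos(a), inpos(c), linked(c), linked(d), ready(a,a), ready(a,c), ready(a,d), ready(d,d), ready(f,d)}
2. grab(a,c)  →  {holds(a,a), holds(a,c), holds(c,c), inpos(c), linked(a), linked(c), linked(d), ready(a,c), ready(a,d), ready(d,d), ready(f,d)}
3. move(a,d)  →  {holds(a,a), holds(a,c), holds(a,d), holds(c,c), holds(d,a), inpos(c), linked(a), linked(c), linked(d), ready(a,c), ready(a,d), ready(d,d), ready(f,d)}
optimal plan length = 3; 3 > 1

No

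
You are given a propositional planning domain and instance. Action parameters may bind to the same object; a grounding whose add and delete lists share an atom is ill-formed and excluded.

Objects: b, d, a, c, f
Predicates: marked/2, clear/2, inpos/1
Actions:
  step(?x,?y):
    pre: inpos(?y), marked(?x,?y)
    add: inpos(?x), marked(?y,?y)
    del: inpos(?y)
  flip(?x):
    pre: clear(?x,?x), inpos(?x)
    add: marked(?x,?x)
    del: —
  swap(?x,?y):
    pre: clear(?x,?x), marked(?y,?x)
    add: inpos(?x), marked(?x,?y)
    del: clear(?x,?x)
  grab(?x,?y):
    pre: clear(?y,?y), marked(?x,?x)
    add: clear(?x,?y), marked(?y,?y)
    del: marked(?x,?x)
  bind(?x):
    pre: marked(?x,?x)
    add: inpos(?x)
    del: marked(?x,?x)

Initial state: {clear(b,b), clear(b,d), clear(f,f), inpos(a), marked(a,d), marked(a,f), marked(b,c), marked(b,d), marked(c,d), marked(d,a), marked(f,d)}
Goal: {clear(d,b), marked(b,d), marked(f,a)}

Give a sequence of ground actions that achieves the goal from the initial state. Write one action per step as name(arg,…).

step(d,a); step(b,d); swap(f,a); grab(d,b)

1. step(d,a)  →  {clear(b,b), clear(b,d), clear(f,f), inpos(d), marked(a,a), marked(a,d), marked(a,f), marked(b,c), marked(b,d), marked(c,d), marked(d,a), marked(f,d)}
2. step(b,d)  →  {clear(b,b), clear(b,d), clear(f,f), inpos(b), marked(a,a), marked(a,d), marked(a,f), marked(b,c), marked(b,d), marked(c,d), marked(d,a), marked(d,d), marked(f,d)}
3. swap(f,a)  →  {clear(b,b), clear(b,d), inpos(b), inpos(f), marked(a,a), marked(a,d), marked(a,f), marked(b,c), marked(b,d), marked(c,d), marked(d,a), marked(d,d), marked(f,a), marked(f,d)}
4. grab(d,b)  →  {clear(b,b), clear(b,d), clear(d,b), inpos(b), inpos(f), marked(a,a), marked(a,d), marked(a,f), marked(b,b), marked(b,c), marked(b,d), marked(c,d), marked(d,a), marked(f,a), marked(f,d)}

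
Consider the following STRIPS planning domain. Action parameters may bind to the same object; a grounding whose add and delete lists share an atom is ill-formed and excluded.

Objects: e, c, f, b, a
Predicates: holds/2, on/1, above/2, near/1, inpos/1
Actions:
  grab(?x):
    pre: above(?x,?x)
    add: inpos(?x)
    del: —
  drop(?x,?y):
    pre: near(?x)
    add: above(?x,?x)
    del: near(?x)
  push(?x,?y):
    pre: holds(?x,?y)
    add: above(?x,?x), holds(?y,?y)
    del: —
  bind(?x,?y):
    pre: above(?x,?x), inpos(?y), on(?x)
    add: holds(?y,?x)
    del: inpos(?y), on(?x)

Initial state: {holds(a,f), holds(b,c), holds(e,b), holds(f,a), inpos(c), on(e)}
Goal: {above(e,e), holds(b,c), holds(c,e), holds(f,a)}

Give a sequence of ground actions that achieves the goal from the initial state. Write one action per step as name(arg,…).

push(e,b); bind(e,c)

1. push(e,b)  →  {above(e,e), holds(a,f), holds(b,b), holds(b,c), holds(e,b), holds(f,a), inpos(c), on(e)}
2. bind(e,c)  →  {above(e,e), holds(a,f), holds(b,b), holds(b,c), holds(c,e), holds(e,b), holds(f,a)}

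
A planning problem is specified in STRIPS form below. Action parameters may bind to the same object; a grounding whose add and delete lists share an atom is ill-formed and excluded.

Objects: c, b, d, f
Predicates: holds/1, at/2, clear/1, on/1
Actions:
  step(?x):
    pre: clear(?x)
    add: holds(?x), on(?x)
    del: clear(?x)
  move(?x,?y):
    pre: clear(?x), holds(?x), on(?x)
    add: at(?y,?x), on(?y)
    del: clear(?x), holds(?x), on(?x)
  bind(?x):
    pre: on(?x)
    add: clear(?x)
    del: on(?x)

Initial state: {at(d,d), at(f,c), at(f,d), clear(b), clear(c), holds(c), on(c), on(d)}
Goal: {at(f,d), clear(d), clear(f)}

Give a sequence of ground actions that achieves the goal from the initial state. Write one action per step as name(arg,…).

1. move(c,f)  →  {at(d,d), at(f,c), at(f,d), clear(b), on(d), on(f)}
2. bind(d)  →  {at(d,d), at(f,c), at(f,d), clear(b), clear(d), on(f)}
3. bind(f)  →  {at(d,d), at(f,c), at(f,d), clear(b), clear(d), clear(f)}

move(c,f); bind(d); bind(f)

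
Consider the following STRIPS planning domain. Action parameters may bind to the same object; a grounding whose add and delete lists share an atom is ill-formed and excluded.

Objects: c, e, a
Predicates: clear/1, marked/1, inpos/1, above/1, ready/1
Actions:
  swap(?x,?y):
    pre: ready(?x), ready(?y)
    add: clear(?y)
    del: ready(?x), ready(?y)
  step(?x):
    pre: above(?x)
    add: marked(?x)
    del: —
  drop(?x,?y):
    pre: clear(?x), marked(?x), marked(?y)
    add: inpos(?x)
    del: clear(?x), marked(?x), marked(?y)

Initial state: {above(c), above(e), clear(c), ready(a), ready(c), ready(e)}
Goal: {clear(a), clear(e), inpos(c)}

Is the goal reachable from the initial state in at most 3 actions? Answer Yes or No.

1. swap(c,e)  →  {above(c), above(e), clear(c), clear(e), ready(a)}
2. swap(a,a)  →  {above(c), above(e), clear(a), clear(c), clear(e)}
3. step(c)  →  {above(c), above(e), clear(a), clear(c), clear(e), marked(c)}
4. drop(c,c)  →  {above(c), above(e), clear(a), clear(e), inpos(c)}
optimal plan length = 4; 4 > 3

No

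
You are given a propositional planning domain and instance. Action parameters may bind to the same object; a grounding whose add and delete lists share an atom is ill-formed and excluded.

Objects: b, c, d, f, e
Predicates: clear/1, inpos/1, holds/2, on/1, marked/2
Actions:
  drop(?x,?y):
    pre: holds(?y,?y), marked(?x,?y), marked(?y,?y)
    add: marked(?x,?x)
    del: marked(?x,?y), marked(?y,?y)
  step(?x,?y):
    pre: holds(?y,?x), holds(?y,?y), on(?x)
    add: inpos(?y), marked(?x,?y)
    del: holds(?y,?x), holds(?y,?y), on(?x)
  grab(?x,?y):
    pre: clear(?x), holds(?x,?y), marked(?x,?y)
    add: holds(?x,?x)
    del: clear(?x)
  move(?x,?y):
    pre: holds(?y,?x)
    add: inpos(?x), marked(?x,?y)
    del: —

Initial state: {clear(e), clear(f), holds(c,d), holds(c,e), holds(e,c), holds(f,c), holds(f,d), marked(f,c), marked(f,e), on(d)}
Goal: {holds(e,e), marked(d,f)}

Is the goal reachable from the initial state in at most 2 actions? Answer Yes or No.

1. move(d,f)  →  {clear(e), clear(f), holds(c,d), holds(c,e), holds(e,c), holds(f,c), holds(f,d), inpos(d), marked(d,f), marked(f,c), marked(f,e), on(d)}
2. move(e,c)  →  {clear(e), clear(f), holds(c,d), holds(c,e), holds(e,c), holds(f,c), holds(f,d), inpos(d), inpos(e), marked(d,f), marked(e,c), marked(f,c), marked(f,e), on(d)}
3. grab(e,c)  →  {clear(f), holds(c,d), holds(c,e), holds(e,c), holds(e,e), holds(f,c), holds(f,d), inpos(d), inpos(e), marked(d,f), marked(e,c), marked(f,c), marked(f,e), on(d)}
optimal plan length = 3; 3 > 2

No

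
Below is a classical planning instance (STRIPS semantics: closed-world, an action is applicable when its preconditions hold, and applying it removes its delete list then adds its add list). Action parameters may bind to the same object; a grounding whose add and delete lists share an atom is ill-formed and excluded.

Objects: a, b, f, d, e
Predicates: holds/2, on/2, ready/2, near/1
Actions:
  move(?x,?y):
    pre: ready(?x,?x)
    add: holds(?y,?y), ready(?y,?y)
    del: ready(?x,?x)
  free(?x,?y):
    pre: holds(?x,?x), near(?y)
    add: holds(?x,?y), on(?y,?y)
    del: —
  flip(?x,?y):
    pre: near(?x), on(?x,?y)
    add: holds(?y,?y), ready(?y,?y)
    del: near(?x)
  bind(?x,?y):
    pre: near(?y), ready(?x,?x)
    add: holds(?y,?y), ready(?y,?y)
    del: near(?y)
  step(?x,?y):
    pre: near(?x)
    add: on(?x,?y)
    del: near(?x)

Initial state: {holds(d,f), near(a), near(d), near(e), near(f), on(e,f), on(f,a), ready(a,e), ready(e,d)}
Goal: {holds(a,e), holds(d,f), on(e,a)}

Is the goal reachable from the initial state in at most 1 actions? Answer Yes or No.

1. flip(f,a)  →  {holds(a,a), holds(d,f), near(a), near(d), near(e), on(e,f), on(f,a), ready(a,a), ready(a,e), ready(e,d)}
2. free(a,e)  →  {holds(a,a), holds(a,e), holds(d,f), near(a), near(d), near(e), on(e,e), on(e,f), on(f,a), ready(a,a), ready(a,e), ready(e,d)}
3. step(e,a)  →  {holds(a,a), holds(a,e), holds(d,f), near(a), near(d), on(e,a), on(e,e), on(e,f), on(f,a), ready(a,a), ready(a,e), ready(e,d)}
optimal plan length = 3; 3 > 1

No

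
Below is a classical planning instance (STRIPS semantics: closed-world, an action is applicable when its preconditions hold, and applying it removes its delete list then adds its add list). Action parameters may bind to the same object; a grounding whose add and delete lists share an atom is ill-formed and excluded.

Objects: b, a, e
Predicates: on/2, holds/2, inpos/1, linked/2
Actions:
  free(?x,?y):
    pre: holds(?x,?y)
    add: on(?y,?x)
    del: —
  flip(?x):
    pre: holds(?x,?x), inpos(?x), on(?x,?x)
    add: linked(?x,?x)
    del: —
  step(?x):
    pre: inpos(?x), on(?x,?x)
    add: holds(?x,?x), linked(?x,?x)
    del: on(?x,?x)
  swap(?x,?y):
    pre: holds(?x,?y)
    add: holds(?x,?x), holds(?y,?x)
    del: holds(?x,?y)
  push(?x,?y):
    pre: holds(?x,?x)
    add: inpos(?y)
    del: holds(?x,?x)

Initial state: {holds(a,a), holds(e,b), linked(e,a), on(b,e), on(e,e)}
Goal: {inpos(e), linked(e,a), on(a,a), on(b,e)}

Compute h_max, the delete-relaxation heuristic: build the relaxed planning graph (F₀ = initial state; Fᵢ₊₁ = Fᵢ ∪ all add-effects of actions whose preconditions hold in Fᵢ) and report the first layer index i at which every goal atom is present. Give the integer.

F0 = init (5 atoms)
F1 = F0 ∪ {holds(b,e), holds(e,e), inpos(a), inpos(b), inpos(e), on(a,a)}  (11 atoms)
goal ⊆ F1  ⇒  h_max = 1

1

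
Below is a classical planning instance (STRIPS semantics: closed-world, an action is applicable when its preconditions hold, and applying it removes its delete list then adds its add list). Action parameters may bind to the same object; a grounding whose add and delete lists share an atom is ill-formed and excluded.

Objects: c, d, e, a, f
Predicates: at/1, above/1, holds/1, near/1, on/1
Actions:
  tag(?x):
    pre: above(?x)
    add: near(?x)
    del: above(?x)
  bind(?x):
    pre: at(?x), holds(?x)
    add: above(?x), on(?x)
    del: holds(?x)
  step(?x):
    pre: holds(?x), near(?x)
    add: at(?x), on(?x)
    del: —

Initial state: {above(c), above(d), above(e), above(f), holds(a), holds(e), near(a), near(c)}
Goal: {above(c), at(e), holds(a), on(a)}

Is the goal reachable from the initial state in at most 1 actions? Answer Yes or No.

No

1. tag(e)  →  {above(c), above(d), above(f), holds(a), holds(e), near(a), near(c), near(e)}
2. step(e)  →  {above(c), above(d), above(f), at(e), holds(a), holds(e), near(a), near(c), near(e), on(e)}
3. step(a)  →  {above(c), above(d), above(f), at(a), at(e), holds(a), holds(e), near(a), near(c), near(e), on(a), on(e)}
optimal plan length = 3; 3 > 1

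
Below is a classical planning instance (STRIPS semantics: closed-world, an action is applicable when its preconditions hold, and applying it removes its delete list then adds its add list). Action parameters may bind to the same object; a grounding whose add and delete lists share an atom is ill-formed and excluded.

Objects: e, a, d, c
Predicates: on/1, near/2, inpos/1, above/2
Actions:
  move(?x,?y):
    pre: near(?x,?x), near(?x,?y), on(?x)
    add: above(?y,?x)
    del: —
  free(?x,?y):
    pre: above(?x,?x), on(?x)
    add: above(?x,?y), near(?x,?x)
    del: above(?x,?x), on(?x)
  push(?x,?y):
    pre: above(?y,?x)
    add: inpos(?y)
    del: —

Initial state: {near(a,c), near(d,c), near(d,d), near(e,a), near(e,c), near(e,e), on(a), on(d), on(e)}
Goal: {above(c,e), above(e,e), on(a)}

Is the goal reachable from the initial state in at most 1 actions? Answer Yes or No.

1. move(e,e)  →  {above(e,e), near(a,c), near(d,c), near(d,d), near(e,a), near(e,c), near(e,e), on(a), on(d), on(e)}
2. move(e,c)  →  {above(c,e), above(e,e), near(a,c), near(d,c), near(d,d), near(e,a), near(e,c), near(e,e), on(a), on(d), on(e)}
optimal plan length = 2; 2 > 1

No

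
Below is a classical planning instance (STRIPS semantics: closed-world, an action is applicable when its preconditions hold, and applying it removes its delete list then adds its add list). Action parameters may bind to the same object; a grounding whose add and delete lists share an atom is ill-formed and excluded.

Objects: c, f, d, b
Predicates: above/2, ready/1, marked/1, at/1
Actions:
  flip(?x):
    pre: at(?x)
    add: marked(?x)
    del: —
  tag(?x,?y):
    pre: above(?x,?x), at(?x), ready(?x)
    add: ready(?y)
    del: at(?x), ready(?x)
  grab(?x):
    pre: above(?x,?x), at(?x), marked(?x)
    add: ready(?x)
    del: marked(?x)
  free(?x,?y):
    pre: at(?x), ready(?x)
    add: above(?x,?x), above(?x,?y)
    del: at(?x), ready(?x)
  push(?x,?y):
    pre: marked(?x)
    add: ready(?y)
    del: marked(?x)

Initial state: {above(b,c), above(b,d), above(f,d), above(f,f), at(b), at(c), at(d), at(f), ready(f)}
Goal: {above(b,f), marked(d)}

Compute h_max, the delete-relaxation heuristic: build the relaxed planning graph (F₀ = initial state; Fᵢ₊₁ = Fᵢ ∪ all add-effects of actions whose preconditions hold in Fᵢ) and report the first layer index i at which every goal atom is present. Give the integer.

2

F0 = init (9 atoms)
F1 = F0 ∪ {above(f,b), above(f,c), marked(b), marked(c), marked(d), marked(f), ready(b), ready(c), ready(d)}  (18 atoms)
F2 = F1 ∪ {above(b,b), above(b,f), above(c,b), above(c,c), above(c,d), above(c,f), above(d,b), above(d,c), above(d,d), above(d,f)}  (28 atoms)
goal ⊆ F2  ⇒  h_max = 2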